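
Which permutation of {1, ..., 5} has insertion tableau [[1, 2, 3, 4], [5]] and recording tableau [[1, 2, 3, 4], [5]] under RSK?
1 2 3 5 4

Reverse the RSK construction: for i from n down to 1, find the cell of Q containing i, remove the entry at that cell from P, and reverse-bump it up through P; the value ejected from row 1 is w(i).

Step i=5: Q has 5 at row 2, column 1; remove 5 from row 2 of P and reverse-bump: 5 enters row 1 and ejects 4. So w(5) = 4. P is now [[1, 2, 3, 5]].
Step i=4: Q has 4 at row 1, column 4; remove that cell from P, ejecting 5. So w(4) = 5. P is now [[1, 2, 3]].
Step i=3: Q has 3 at row 1, column 3; remove that cell from P, ejecting 3. So w(3) = 3. P is now [[1, 2]].
Step i=2: Q has 2 at row 1, column 2; remove that cell from P, ejecting 2. So w(2) = 2. P is now [[1]].
Step i=1: Q has 1 at row 1, column 1; remove that cell from P, ejecting 1. So w(1) = 1. P is now [].

So w = 1 2 3 5 4.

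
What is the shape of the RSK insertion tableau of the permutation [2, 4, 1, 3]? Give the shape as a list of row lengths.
[2, 2]

Row-insert each entry into an empty tableau.

After inserting 2: P = [[2]].
After inserting 4: P = [[2, 4]].
After inserting 1: P = [[1, 4], [2]].
After inserting 3: P = [[1, 3], [2, 4]].

The final insertion tableau P = [[1, 3], [2, 4]] has shape [2, 2].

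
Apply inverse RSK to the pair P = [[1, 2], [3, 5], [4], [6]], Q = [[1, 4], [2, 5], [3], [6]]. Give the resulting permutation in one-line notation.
Reverse RSK: for i = n, n-1, ..., 1, locate i in Q, remove the corresponding corner cell from P, and reverse-bump its entry up through P; the value ejected from row 1 is w(i).

So w = 6 4 1 5 3 2.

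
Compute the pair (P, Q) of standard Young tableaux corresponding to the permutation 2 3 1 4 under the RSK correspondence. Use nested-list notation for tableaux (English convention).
P = [[1, 3, 4], [2]], Q = [[1, 2, 4], [3]]

Insert each entry of the permutation into P by Schensted row insertion, recording in Q the position of each new cell.

Insert 2: appended to row 1. P = [[2]], Q = [[1]].
Insert 3: appended to row 1. P = [[2, 3]], Q = [[1, 2]].
Insert 1: 1 bumps 2 from row 1; 2 starts row 2. P = [[1, 3], [2]], Q = [[1, 2], [3]].
Insert 4: appended to row 1. P = [[1, 3, 4], [2]], Q = [[1, 2, 4], [3]].

So P = [[1, 3, 4], [2]], Q = [[1, 2, 4], [3]].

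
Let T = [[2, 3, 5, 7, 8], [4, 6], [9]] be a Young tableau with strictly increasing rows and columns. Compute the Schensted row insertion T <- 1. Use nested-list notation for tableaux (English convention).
In row 1, 1 replaces 2 (the leftmost entry greater than 1); 2 is bumped to row 2. In row 2, 2 replaces 4 (the leftmost entry greater than 2); 4 is bumped to row 3. In row 3, 4 replaces 9 (the leftmost entry greater than 4); 9 is bumped to row 4. 9 starts a new row 4. The new tableau is [[1, 3, 5, 7, 8], [2, 6], [4], [9]].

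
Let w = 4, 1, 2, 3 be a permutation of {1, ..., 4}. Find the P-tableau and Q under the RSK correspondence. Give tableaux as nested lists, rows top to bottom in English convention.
P = [[1, 2, 3], [4]], Q = [[1, 3, 4], [2]]

Insert each entry of the permutation into P by Schensted row insertion, recording in Q the position of each new cell.

Insert 4: appended to row 1. P = [[4]].
Insert 1: 1 bumps 4 from row 1; 4 starts row 2. P = [[1], [4]].
Insert 2: appended to row 1. P = [[1, 2], [4]].
Insert 3: appended to row 1. P = [[1, 2, 3], [4]].

So P = [[1, 2, 3], [4]], Q = [[1, 3, 4], [2]].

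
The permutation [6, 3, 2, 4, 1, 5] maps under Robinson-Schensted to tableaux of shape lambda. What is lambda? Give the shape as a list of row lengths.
[3, 1, 1, 1]

Row-insert each entry into an empty tableau.

After inserting 6: P = [[6]].
After inserting 3: P = [[3], [6]].
After inserting 2: P = [[2], [3], [6]].
After inserting 4: P = [[2, 4], [3], [6]].
After inserting 1: P = [[1, 4], [2], [3], [6]].
After inserting 5: P = [[1, 4, 5], [2], [3], [6]].

The final insertion tableau P = [[1, 4, 5], [2], [3], [6]] has shape [3, 1, 1, 1].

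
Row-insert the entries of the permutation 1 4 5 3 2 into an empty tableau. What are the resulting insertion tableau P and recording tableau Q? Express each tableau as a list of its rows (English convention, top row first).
Insert each entry of the permutation into P by Schensted row insertion, recording in Q the position of each new cell.

Insert 1: appended to row 1. P = [[1]], Q = [[1]].
Insert 4: appended to row 1. P = [[1, 4]], Q = [[1, 2]].
Insert 5: appended to row 1. P = [[1, 4, 5]], Q = [[1, 2, 3]].
Insert 3: 3 bumps 4 from row 1; 4 starts row 2. P = [[1, 3, 5], [4]], Q = [[1, 2, 3], [4]].
Insert 2: 2 bumps 3 from row 1; 3 bumps 4 from row 2; 4 starts row 3. P = [[1, 2, 5], [3], [4]], Q = [[1, 2, 3], [4], [5]].

So P = [[1, 2, 5], [3], [4]], Q = [[1, 2, 3], [4], [5]].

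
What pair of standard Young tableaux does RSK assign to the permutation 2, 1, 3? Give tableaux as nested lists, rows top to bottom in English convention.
P = [[1, 3], [2]], Q = [[1, 3], [2]]

Insert each entry of the permutation into P by Schensted row insertion, recording in Q the position of each new cell.

After inserting 2: P = [[2]].
After inserting 1: P = [[1], [2]].
After inserting 3: P = [[1, 3], [2]].

So P = [[1, 3], [2]], Q = [[1, 3], [2]].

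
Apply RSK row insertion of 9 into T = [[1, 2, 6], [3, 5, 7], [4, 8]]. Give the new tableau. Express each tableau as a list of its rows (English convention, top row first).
9 is larger than every entry of row 1, so it is appended to row 1. The new tableau is [[1, 2, 6, 9], [3, 5, 7], [4, 8]].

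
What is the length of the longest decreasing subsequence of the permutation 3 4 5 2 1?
3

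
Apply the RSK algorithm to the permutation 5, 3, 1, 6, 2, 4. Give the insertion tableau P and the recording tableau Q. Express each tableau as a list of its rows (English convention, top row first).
P = [[1, 2, 4], [3, 6], [5]], Q = [[1, 4, 6], [2, 5], [3]]

Insert each entry of the permutation into P by Schensted row insertion, recording in Q the position of each new cell.

Insert 5: appended to row 1. P = [[5]].
Insert 3: 3 bumps 5 from row 1; 5 starts row 2. P = [[3], [5]].
Insert 1: 1 bumps 3 from row 1; 3 bumps 5 from row 2; 5 starts row 3. P = [[1], [3], [5]].
Insert 6: appended to row 1. P = [[1, 6], [3], [5]].
Insert 2: 2 bumps 6 from row 1; 6 appends to row 2. P = [[1, 2], [3, 6], [5]].
Insert 4: appended to row 1. P = [[1, 2, 4], [3, 6], [5]].

So P = [[1, 2, 4], [3, 6], [5]], Q = [[1, 4, 6], [2, 5], [3]].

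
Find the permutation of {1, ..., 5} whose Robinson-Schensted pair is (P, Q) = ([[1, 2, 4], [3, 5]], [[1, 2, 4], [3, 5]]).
1 3 2 5 4

Reverse the RSK construction: for i from n down to 1, find the cell of Q containing i, remove the entry at that cell from P, and reverse-bump it up through P; the value ejected from row 1 is w(i).

Step i=5: Q has 5 at row 2, column 2; remove 5 from row 2 of P and reverse-bump: 5 enters row 1 and ejects 4. So w(5) = 4. P is now [[1, 2, 5], [3]].
Step i=4: Q has 4 at row 1, column 3; remove that cell from P, ejecting 5. So w(4) = 5. P is now [[1, 2], [3]].
Step i=3: Q has 3 at row 2, column 1; remove 3 from row 2 of P and reverse-bump: 3 enters row 1 and ejects 2. So w(3) = 2. P is now [[1, 3]].
Step i=2: Q has 2 at row 1, column 2; remove that cell from P, ejecting 3. So w(2) = 3. P is now [[1]].
Step i=1: Q has 1 at row 1, column 1; remove that cell from P, ejecting 1. So w(1) = 1. P is now [].

So w = 1 3 2 5 4.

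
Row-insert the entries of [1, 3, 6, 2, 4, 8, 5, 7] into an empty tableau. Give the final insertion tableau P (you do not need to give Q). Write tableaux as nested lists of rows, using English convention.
Insert 1: appended to row 1. P = [[1]].
Insert 3: appended to row 1. P = [[1, 3]].
Insert 6: appended to row 1. P = [[1, 3, 6]].
Insert 2: 2 bumps 3 from row 1; 3 starts row 2. P = [[1, 2, 6], [3]].
Insert 4: 4 bumps 6 from row 1; 6 appends to row 2. P = [[1, 2, 4], [3, 6]].
Insert 8: appended to row 1. P = [[1, 2, 4, 8], [3, 6]].
Insert 5: 5 bumps 8 from row 1; 8 appends to row 2. P = [[1, 2, 4, 5], [3, 6, 8]].
Insert 7: appended to row 1. P = [[1, 2, 4, 5, 7], [3, 6, 8]].

So P = [[1, 2, 4, 5, 7], [3, 6, 8]].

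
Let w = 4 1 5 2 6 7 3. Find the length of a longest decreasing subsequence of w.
2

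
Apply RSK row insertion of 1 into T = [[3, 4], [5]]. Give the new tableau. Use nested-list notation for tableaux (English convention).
[[1, 4], [3], [5]]

In row 1, 1 replaces 3 (the leftmost entry greater than 1); 3 is bumped to row 2. In row 2, 3 replaces 5 (the leftmost entry greater than 3); 5 is bumped to row 3. 5 starts a new row 3. The new tableau is [[1, 4], [3], [5]].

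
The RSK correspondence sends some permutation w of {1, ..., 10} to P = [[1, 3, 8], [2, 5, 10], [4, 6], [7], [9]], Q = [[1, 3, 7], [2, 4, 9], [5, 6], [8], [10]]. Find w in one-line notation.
Reverse the RSK construction: for i from n down to 1, find the cell of Q containing i, remove the entry at that cell from P, and reverse-bump it up through P; the value ejected from row 1 is w(i).

Step i=10: Q has 10 at row 5, column 1; remove 9 from row 5 of P and reverse-bump: 9 enters row 4 and ejects 7; 7 enters row 3 and ejects 6; 6 enters row 2 and ejects 5; 5 enters row 1 and ejects 3. So w(10) = 3. P is now [[1, 5, 8], [2, 6, 10], [4, 7], [9]].
Step i=9: Q has 9 at row 2, column 3; remove 10 from row 2 of P and reverse-bump: 10 enters row 1 and ejects 8. So w(9) = 8. P is now [[1, 5, 10], [2, 6], [4, 7], [9]].
Step i=8: Q has 8 at row 4, column 1; remove 9 from row 4 of P and reverse-bump: 9 enters row 3 and ejects 7; 7 enters row 2 and ejects 6; 6 enters row 1 and ejects 5. So w(8) = 5. P is now [[1, 6, 10], [2, 7], [4, 9]].
Step i=7: Q has 7 at row 1, column 3; remove that cell from P, ejecting 10. So w(7) = 10. P is now [[1, 6], [2, 7], [4, 9]].
Step i=6: Q has 6 at row 3, column 2; remove 9 from row 3 of P and reverse-bump: 9 enters row 2 and ejects 7; 7 enters row 1 and ejects 6. So w(6) = 6. P is now [[1, 7], [2, 9], [4]].
Step i=5: Q has 5 at row 3, column 1; remove 4 from row 3 of P and reverse-bump: 4 enters row 2 and ejects 2; 2 enters row 1 and ejects 1. So w(5) = 1. P is now [[2, 7], [4, 9]].
Step i=4: Q has 4 at row 2, column 2; remove 9 from row 2 of P and reverse-bump: 9 enters row 1 and ejects 7. So w(4) = 7. P is now [[2, 9], [4]].
Step i=3: Q has 3 at row 1, column 2; remove that cell from P, ejecting 9. So w(3) = 9. P is now [[2], [4]].
Step i=2: Q has 2 at row 2, column 1; remove 4 from row 2 of P and reverse-bump: 4 enters row 1 and ejects 2. So w(2) = 2. P is now [[4]].
Step i=1: Q has 1 at row 1, column 1; remove that cell from P, ejecting 4. So w(1) = 4. P is now [].

So w = 4 2 9 7 1 6 10 5 8 3.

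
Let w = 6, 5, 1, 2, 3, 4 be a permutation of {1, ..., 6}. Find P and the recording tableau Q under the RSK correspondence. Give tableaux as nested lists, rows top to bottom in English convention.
Insert each entry of the permutation into P by Schensted row insertion, recording in Q the position of each new cell.

Insert 6: appended to row 1. P = [[6]].
Insert 5: 5 bumps 6 from row 1; 6 starts row 2. P = [[5], [6]].
Insert 1: 1 bumps 5 from row 1; 5 bumps 6 from row 2; 6 starts row 3. P = [[1], [5], [6]].
Insert 2: appended to row 1. P = [[1, 2], [5], [6]].
Insert 3: appended to row 1. P = [[1, 2, 3], [5], [6]].
Insert 4: appended to row 1. P = [[1, 2, 3, 4], [5], [6]].

So P = [[1, 2, 3, 4], [5], [6]], Q = [[1, 4, 5, 6], [2], [3]].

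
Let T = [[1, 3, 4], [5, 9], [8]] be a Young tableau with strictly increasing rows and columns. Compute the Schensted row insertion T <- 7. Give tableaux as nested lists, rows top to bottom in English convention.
7 is larger than every entry of row 1, so it is appended to row 1. The new tableau is [[1, 3, 4, 7], [5, 9], [8]].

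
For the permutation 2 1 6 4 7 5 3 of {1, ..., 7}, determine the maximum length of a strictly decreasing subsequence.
3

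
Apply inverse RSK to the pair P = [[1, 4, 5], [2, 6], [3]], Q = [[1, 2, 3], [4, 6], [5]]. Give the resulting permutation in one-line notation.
3 4 6 2 1 5

Reverse the RSK construction: for i from n down to 1, find the cell of Q containing i, remove the entry at that cell from P, and reverse-bump it up through P; the value ejected from row 1 is w(i).

Step i=6: Q has 6 at row 2, column 2; remove 6 from row 2 of P and reverse-bump: 6 enters row 1 and ejects 5. So w(6) = 5. P is now [[1, 4, 6], [2], [3]].
Step i=5: Q has 5 at row 3, column 1; remove 3 from row 3 of P and reverse-bump: 3 enters row 2 and ejects 2; 2 enters row 1 and ejects 1. So w(5) = 1. P is now [[2, 4, 6], [3]].
Step i=4: Q has 4 at row 2, column 1; remove 3 from row 2 of P and reverse-bump: 3 enters row 1 and ejects 2. So w(4) = 2. P is now [[3, 4, 6]].
Step i=3: Q has 3 at row 1, column 3; remove that cell from P, ejecting 6. So w(3) = 6. P is now [[3, 4]].
Step i=2: Q has 2 at row 1, column 2; remove that cell from P, ejecting 4. So w(2) = 4. P is now [[3]].
Step i=1: Q has 1 at row 1, column 1; remove that cell from P, ejecting 3. So w(1) = 3. P is now [].

So w = 3 4 6 2 1 5.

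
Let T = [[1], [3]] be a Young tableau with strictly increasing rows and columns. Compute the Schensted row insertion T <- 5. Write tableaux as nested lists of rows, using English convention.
[[1, 5], [3]]

5 is larger than every entry of row 1, so it is appended to row 1. The new tableau is [[1, 5], [3]].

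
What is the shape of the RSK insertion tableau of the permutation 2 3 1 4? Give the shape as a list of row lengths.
Row-insert each entry into an empty tableau.

After inserting 2: P = [[2]].
After inserting 3: P = [[2, 3]].
After inserting 1: P = [[1, 3], [2]].
After inserting 4: P = [[1, 3, 4], [2]].

The final insertion tableau P = [[1, 3, 4], [2]] has shape [3, 1].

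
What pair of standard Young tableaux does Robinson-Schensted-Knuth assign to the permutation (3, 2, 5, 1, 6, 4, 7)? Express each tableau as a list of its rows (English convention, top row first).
Insert each entry of the permutation into P by Schensted row insertion, recording in Q the position of each new cell.

Insert 3: appended to row 1. P = [[3]].
Insert 2: 2 bumps 3 from row 1; 3 starts row 2. P = [[2], [3]].
Insert 5: appended to row 1. P = [[2, 5], [3]].
Insert 1: 1 bumps 2 from row 1; 2 bumps 3 from row 2; 3 starts row 3. P = [[1, 5], [2], [3]].
Insert 6: appended to row 1. P = [[1, 5, 6], [2], [3]].
Insert 4: 4 bumps 5 from row 1; 5 appends to row 2. P = [[1, 4, 6], [2, 5], [3]].
Insert 7: appended to row 1. P = [[1, 4, 6, 7], [2, 5], [3]].

So P = [[1, 4, 6, 7], [2, 5], [3]], Q = [[1, 3, 5, 7], [2, 6], [4]].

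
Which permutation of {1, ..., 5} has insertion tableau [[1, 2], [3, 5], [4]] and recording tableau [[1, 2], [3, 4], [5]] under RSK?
Reverse the RSK construction: for i from n down to 1, find the cell of Q containing i, remove the entry at that cell from P, and reverse-bump it up through P; the value ejected from row 1 is w(i).

Step i=5: Q has 5 at row 3, column 1; remove 4 from row 3 of P and reverse-bump: 4 enters row 2 and ejects 3; 3 enters row 1 and ejects 2. So w(5) = 2. P is now [[1, 3], [4, 5]].
Step i=4: Q has 4 at row 2, column 2; remove 5 from row 2 of P and reverse-bump: 5 enters row 1 and ejects 3. So w(4) = 3. P is now [[1, 5], [4]].
Step i=3: Q has 3 at row 2, column 1; remove 4 from row 2 of P and reverse-bump: 4 enters row 1 and ejects 1. So w(3) = 1. P is now [[4, 5]].
Step i=2: Q has 2 at row 1, column 2; remove that cell from P, ejecting 5. So w(2) = 5. P is now [[4]].
Step i=1: Q has 1 at row 1, column 1; remove that cell from P, ejecting 4. So w(1) = 4. P is now [].

So w = 4 5 1 3 2.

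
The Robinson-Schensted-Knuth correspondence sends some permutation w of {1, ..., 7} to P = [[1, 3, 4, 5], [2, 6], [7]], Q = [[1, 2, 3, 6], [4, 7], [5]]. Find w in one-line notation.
Reverse RSK: for i = n, n-1, ..., 1, locate i in Q, remove the corresponding corner cell from P, and reverse-bump its entry up through P; the value ejected from row 1 is w(i).

So w = 2 3 7 4 1 6 5.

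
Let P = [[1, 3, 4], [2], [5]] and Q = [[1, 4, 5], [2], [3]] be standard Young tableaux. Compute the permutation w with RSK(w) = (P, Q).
Reverse RSK: for i = n, n-1, ..., 1, locate i in Q, remove the corresponding corner cell from P, and reverse-bump its entry up through P; the value ejected from row 1 is w(i).

So w = 5 2 1 3 4.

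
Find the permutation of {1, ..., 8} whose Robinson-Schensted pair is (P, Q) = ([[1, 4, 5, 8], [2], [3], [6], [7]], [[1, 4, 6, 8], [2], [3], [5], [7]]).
Reverse RSK: for i = n, n-1, ..., 1, locate i in Q, remove the corresponding corner cell from P, and reverse-bump its entry up through P; the value ejected from row 1 is w(i).

So w = 7 6 3 4 2 5 1 8.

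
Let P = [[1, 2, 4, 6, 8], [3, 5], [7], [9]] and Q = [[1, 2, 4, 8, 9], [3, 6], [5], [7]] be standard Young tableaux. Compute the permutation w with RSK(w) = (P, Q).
Reverse the RSK construction: for i from n down to 1, find the cell of Q containing i, remove the entry at that cell from P, and reverse-bump it up through P; the value ejected from row 1 is w(i).

Step i=9: Q has 9 at row 1, column 5; remove that cell from P, ejecting 8. So w(9) = 8. P is now [[1, 2, 4, 6], [3, 5], [7], [9]].
Step i=8: Q has 8 at row 1, column 4; remove that cell from P, ejecting 6. So w(8) = 6. P is now [[1, 2, 4], [3, 5], [7], [9]].
Step i=7: Q has 7 at row 4, column 1; remove 9 from row 4 of P and reverse-bump: 9 enters row 3 and ejects 7; 7 enters row 2 and ejects 5; 5 enters row 1 and ejects 4. So w(7) = 4. P is now [[1, 2, 5], [3, 7], [9]].
Step i=6: Q has 6 at row 2, column 2; remove 7 from row 2 of P and reverse-bump: 7 enters row 1 and ejects 5. So w(6) = 5. P is now [[1, 2, 7], [3], [9]].
Step i=5: Q has 5 at row 3, column 1; remove 9 from row 3 of P and reverse-bump: 9 enters row 2 and ejects 3; 3 enters row 1 and ejects 2. So w(5) = 2. P is now [[1, 3, 7], [9]].
Step i=4: Q has 4 at row 1, column 3; remove that cell from P, ejecting 7. So w(4) = 7. P is now [[1, 3], [9]].
Step i=3: Q has 3 at row 2, column 1; remove 9 from row 2 of P and reverse-bump: 9 enters row 1 and ejects 3. So w(3) = 3. P is now [[1, 9]].
Step i=2: Q has 2 at row 1, column 2; remove that cell from P, ejecting 9. So w(2) = 9. P is now [[1]].
Step i=1: Q has 1 at row 1, column 1; remove that cell from P, ejecting 1. So w(1) = 1. P is now [].

So w = 1 9 3 7 2 5 4 6 8.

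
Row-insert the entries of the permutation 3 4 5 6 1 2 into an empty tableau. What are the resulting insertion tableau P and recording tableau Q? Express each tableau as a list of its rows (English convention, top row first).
P = [[1, 2, 5, 6], [3, 4]], Q = [[1, 2, 3, 4], [5, 6]]

Insert each entry of the permutation into P by Schensted row insertion, recording in Q the position of each new cell.

Insert 3: appended to row 1. P = [[3]], Q = [[1]].
Insert 4: appended to row 1. P = [[3, 4]], Q = [[1, 2]].
Insert 5: appended to row 1. P = [[3, 4, 5]], Q = [[1, 2, 3]].
Insert 6: appended to row 1. P = [[3, 4, 5, 6]], Q = [[1, 2, 3, 4]].
Insert 1: 1 bumps 3 from row 1; 3 starts row 2. P = [[1, 4, 5, 6], [3]], Q = [[1, 2, 3, 4], [5]].
Insert 2: 2 bumps 4 from row 1; 4 appends to row 2. P = [[1, 2, 5, 6], [3, 4]], Q = [[1, 2, 3, 4], [5, 6]].

So P = [[1, 2, 5, 6], [3, 4]], Q = [[1, 2, 3, 4], [5, 6]].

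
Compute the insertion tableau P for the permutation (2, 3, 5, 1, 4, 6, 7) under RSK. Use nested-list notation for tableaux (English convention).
Insert 2: appended to row 1. P = [[2]].
Insert 3: appended to row 1. P = [[2, 3]].
Insert 5: appended to row 1. P = [[2, 3, 5]].
Insert 1: 1 bumps 2 from row 1; 2 starts row 2. P = [[1, 3, 5], [2]].
Insert 4: 4 bumps 5 from row 1; 5 appends to row 2. P = [[1, 3, 4], [2, 5]].
Insert 6: appended to row 1. P = [[1, 3, 4, 6], [2, 5]].
Insert 7: appended to row 1. P = [[1, 3, 4, 6, 7], [2, 5]].

So P = [[1, 3, 4, 6, 7], [2, 5]].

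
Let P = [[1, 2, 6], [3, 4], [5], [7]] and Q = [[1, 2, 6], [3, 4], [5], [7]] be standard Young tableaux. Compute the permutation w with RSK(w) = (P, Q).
Reverse the RSK construction: for i from n down to 1, find the cell of Q containing i, remove the entry at that cell from P, and reverse-bump it up through P; the value ejected from row 1 is w(i).

Step i=7: Q has 7 at row 4, column 1; remove 7 from row 4 of P and reverse-bump: 7 enters row 3 and ejects 5; 5 enters row 2 and ejects 4; 4 enters row 1 and ejects 2. So w(7) = 2. P is now [[1, 4, 6], [3, 5], [7]].
Step i=6: Q has 6 at row 1, column 3; remove that cell from P, ejecting 6. So w(6) = 6. P is now [[1, 4], [3, 5], [7]].
Step i=5: Q has 5 at row 3, column 1; remove 7 from row 3 of P and reverse-bump: 7 enters row 2 and ejects 5; 5 enters row 1 and ejects 4. So w(5) = 4. P is now [[1, 5], [3, 7]].
Step i=4: Q has 4 at row 2, column 2; remove 7 from row 2 of P and reverse-bump: 7 enters row 1 and ejects 5. So w(4) = 5. P is now [[1, 7], [3]].
Step i=3: Q has 3 at row 2, column 1; remove 3 from row 2 of P and reverse-bump: 3 enters row 1 and ejects 1. So w(3) = 1. P is now [[3, 7]].
Step i=2: Q has 2 at row 1, column 2; remove that cell from P, ejecting 7. So w(2) = 7. P is now [[3]].
Step i=1: Q has 1 at row 1, column 1; remove that cell from P, ejecting 3. So w(1) = 3. P is now [].

So w = 3 7 1 5 4 6 2.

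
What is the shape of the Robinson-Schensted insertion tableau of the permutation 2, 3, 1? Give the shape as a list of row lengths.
Row-insert each entry into an empty tableau.

After inserting 2: P = [[2]].
After inserting 3: P = [[2, 3]].
After inserting 1: P = [[1, 3], [2]].

The final insertion tableau P = [[1, 3], [2]] has shape [2, 1].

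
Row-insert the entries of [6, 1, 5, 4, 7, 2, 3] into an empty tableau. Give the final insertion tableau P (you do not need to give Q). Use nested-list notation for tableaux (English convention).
P = [[1, 2, 3], [4, 7], [5], [6]]

Insert 6: appended to row 1. P = [[6]].
Insert 1: 1 bumps 6 from row 1; 6 starts row 2. P = [[1], [6]].
Insert 5: appended to row 1. P = [[1, 5], [6]].
Insert 4: 4 bumps 5 from row 1; 5 bumps 6 from row 2; 6 starts row 3. P = [[1, 4], [5], [6]].
Insert 7: appended to row 1. P = [[1, 4, 7], [5], [6]].
Insert 2: 2 bumps 4 from row 1; 4 bumps 5 from row 2; 5 bumps 6 from row 3; 6 starts row 4. P = [[1, 2, 7], [4], [5], [6]].
Insert 3: 3 bumps 7 from row 1; 7 appends to row 2. P = [[1, 2, 3], [4, 7], [5], [6]].

So P = [[1, 2, 3], [4, 7], [5], [6]].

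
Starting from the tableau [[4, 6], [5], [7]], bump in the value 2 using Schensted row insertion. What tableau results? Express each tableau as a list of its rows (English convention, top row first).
In row 1, 2 replaces 4 (the leftmost entry greater than 2); 4 is bumped to row 2. In row 2, 4 replaces 5 (the leftmost entry greater than 4); 5 is bumped to row 3. In row 3, 5 replaces 7 (the leftmost entry greater than 5); 7 is bumped to row 4. 7 starts a new row 4. The new tableau is [[2, 6], [4], [5], [7]].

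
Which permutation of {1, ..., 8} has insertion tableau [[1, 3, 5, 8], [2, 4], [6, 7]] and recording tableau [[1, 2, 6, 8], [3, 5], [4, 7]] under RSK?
6 7 2 1 4 5 3 8

Reverse the RSK construction: for i from n down to 1, find the cell of Q containing i, remove the entry at that cell from P, and reverse-bump it up through P; the value ejected from row 1 is w(i).

Step i=8: Q has 8 at row 1, column 4; remove that cell from P, ejecting 8. So w(8) = 8. P is now [[1, 3, 5], [2, 4], [6, 7]].
Step i=7: Q has 7 at row 3, column 2; remove 7 from row 3 of P and reverse-bump: 7 enters row 2 and ejects 4; 4 enters row 1 and ejects 3. So w(7) = 3. P is now [[1, 4, 5], [2, 7], [6]].
Step i=6: Q has 6 at row 1, column 3; remove that cell from P, ejecting 5. So w(6) = 5. P is now [[1, 4], [2, 7], [6]].
Step i=5: Q has 5 at row 2, column 2; remove 7 from row 2 of P and reverse-bump: 7 enters row 1 and ejects 4. So w(5) = 4. P is now [[1, 7], [2], [6]].
Step i=4: Q has 4 at row 3, column 1; remove 6 from row 3 of P and reverse-bump: 6 enters row 2 and ejects 2; 2 enters row 1 and ejects 1. So w(4) = 1. P is now [[2, 7], [6]].
Step i=3: Q has 3 at row 2, column 1; remove 6 from row 2 of P and reverse-bump: 6 enters row 1 and ejects 2. So w(3) = 2. P is now [[6, 7]].
Step i=2: Q has 2 at row 1, column 2; remove that cell from P, ejecting 7. So w(2) = 7. P is now [[6]].
Step i=1: Q has 1 at row 1, column 1; remove that cell from P, ejecting 6. So w(1) = 6. P is now [].

So w = 6 7 2 1 4 5 3 8.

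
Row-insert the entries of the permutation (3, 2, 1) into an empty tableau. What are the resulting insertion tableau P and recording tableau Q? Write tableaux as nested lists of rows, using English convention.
Insert each entry of the permutation into P by Schensted row insertion, recording in Q the position of each new cell.

Insert 3: appended to row 1. P = [[3]].
Insert 2: 2 bumps 3 from row 1; 3 starts row 2. P = [[2], [3]].
Insert 1: 1 bumps 2 from row 1; 2 bumps 3 from row 2; 3 starts row 3. P = [[1], [2], [3]].

So P = [[1], [2], [3]], Q = [[1], [2], [3]].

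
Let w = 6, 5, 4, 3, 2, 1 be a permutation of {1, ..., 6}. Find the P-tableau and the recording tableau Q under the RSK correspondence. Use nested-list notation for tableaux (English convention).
Insert each entry of the permutation into P by Schensted row insertion, recording in Q the position of each new cell.

Insert 6: appended to row 1. P = [[6]].
Insert 5: 5 bumps 6 from row 1; 6 starts row 2. P = [[5], [6]].
Insert 4: 4 bumps 5 from row 1; 5 bumps 6 from row 2; 6 starts row 3. P = [[4], [5], [6]].
Insert 3: 3 bumps 4 from row 1; 4 bumps 5 from row 2; 5 bumps 6 from row 3; 6 starts row 4. P = [[3], [4], [5], [6]].
Insert 2: 2 bumps 3 from row 1; 3 bumps 4 from row 2; 4 bumps 5 from row 3; 5 bumps 6 from row 4; 6 starts row 5. P = [[2], [3], [4], [5], [6]].
Insert 1: 1 bumps 2 from row 1; 2 bumps 3 from row 2; 3 bumps 4 from row 3; 4 bumps 5 from row 4; 5 bumps 6 from row 5; 6 starts row 6. P = [[1], [2], [3], [4], [5], [6]].

So P = [[1], [2], [3], [4], [5], [6]], Q = [[1], [2], [3], [4], [5], [6]].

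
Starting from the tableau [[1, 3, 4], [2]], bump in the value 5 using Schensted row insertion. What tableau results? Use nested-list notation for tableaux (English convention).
5 is larger than every entry of row 1, so it is appended to row 1. The new tableau is [[1, 3, 4, 5], [2]].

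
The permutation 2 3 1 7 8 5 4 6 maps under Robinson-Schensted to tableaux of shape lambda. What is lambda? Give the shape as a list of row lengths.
[4, 3, 1]

Row-insert each entry into an empty tableau.

After inserting 2: P = [[2]].
After inserting 3: P = [[2, 3]].
After inserting 1: P = [[1, 3], [2]].
After inserting 7: P = [[1, 3, 7], [2]].
After inserting 8: P = [[1, 3, 7, 8], [2]].
After inserting 5: P = [[1, 3, 5, 8], [2, 7]].
After inserting 4: P = [[1, 3, 4, 8], [2, 5], [7]].
After inserting 6: P = [[1, 3, 4, 6], [2, 5, 8], [7]].

The final insertion tableau P = [[1, 3, 4, 6], [2, 5, 8], [7]] has shape [4, 3, 1].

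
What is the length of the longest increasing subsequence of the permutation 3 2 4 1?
2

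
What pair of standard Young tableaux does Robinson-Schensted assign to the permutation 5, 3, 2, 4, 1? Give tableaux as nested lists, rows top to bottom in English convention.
Insert each entry of the permutation into P by Schensted row insertion, recording in Q the position of each new cell.

Insert 5: appended to row 1. P = [[5]].
Insert 3: 3 bumps 5 from row 1; 5 starts row 2. P = [[3], [5]].
Insert 2: 2 bumps 3 from row 1; 3 bumps 5 from row 2; 5 starts row 3. P = [[2], [3], [5]].
Insert 4: appended to row 1. P = [[2, 4], [3], [5]].
Insert 1: 1 bumps 2 from row 1; 2 bumps 3 from row 2; 3 bumps 5 from row 3; 5 starts row 4. P = [[1, 4], [2], [3], [5]].

So P = [[1, 4], [2], [3], [5]], Q = [[1, 4], [2], [3], [5]].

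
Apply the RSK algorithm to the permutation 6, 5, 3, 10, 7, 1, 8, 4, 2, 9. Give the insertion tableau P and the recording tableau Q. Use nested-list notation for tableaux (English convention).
Insert each entry of the permutation into P by Schensted row insertion, recording in Q the position of each new cell.

After inserting 6: P = [[6]].
After inserting 5: P = [[5], [6]].
After inserting 3: P = [[3], [5], [6]].
After inserting 10: P = [[3, 10], [5], [6]].
After inserting 7: P = [[3, 7], [5, 10], [6]].
After inserting 1: P = [[1, 7], [3, 10], [5], [6]].
After inserting 8: P = [[1, 7, 8], [3, 10], [5], [6]].
After inserting 4: P = [[1, 4, 8], [3, 7], [5, 10], [6]].
After inserting 2: P = [[1, 2, 8], [3, 4], [5, 7], [6, 10]].
After inserting 9: P = [[1, 2, 8, 9], [3, 4], [5, 7], [6, 10]].

So P = [[1, 2, 8, 9], [3, 4], [5, 7], [6, 10]], Q = [[1, 4, 7, 10], [2, 5], [3, 8], [6, 9]].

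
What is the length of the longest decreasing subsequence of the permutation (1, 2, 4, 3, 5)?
2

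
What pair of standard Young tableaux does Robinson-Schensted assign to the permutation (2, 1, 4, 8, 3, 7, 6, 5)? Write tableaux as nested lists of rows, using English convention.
Insert each entry of the permutation into P by Schensted row insertion, recording in Q the position of each new cell.

After inserting 2: P = [[2]].
After inserting 1: P = [[1], [2]].
After inserting 4: P = [[1, 4], [2]].
After inserting 8: P = [[1, 4, 8], [2]].
After inserting 3: P = [[1, 3, 8], [2, 4]].
After inserting 7: P = [[1, 3, 7], [2, 4, 8]].
After inserting 6: P = [[1, 3, 6], [2, 4, 7], [8]].
After inserting 5: P = [[1, 3, 5], [2, 4, 6], [7], [8]].

So P = [[1, 3, 5], [2, 4, 6], [7], [8]], Q = [[1, 3, 4], [2, 5, 6], [7], [8]].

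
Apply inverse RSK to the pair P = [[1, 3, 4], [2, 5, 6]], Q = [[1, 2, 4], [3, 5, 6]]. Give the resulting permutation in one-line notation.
Reverse RSK: for i = n, n-1, ..., 1, locate i in Q, remove the corresponding corner cell from P, and reverse-bump its entry up through P; the value ejected from row 1 is w(i).

So w = 2 5 1 6 3 4.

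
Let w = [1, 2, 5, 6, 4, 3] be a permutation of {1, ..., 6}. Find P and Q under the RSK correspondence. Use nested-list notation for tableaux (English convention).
Insert each entry of the permutation into P by Schensted row insertion, recording in Q the position of each new cell.

Insert 1: appended to row 1. P = [[1]], Q = [[1]].
Insert 2: appended to row 1. P = [[1, 2]], Q = [[1, 2]].
Insert 5: appended to row 1. P = [[1, 2, 5]], Q = [[1, 2, 3]].
Insert 6: appended to row 1. P = [[1, 2, 5, 6]], Q = [[1, 2, 3, 4]].
Insert 4: 4 bumps 5 from row 1; 5 starts row 2. P = [[1, 2, 4, 6], [5]], Q = [[1, 2, 3, 4], [5]].
Insert 3: 3 bumps 4 from row 1; 4 bumps 5 from row 2; 5 starts row 3. P = [[1, 2, 3, 6], [4], [5]], Q = [[1, 2, 3, 4], [5], [6]].

So P = [[1, 2, 3, 6], [4], [5]], Q = [[1, 2, 3, 4], [5], [6]].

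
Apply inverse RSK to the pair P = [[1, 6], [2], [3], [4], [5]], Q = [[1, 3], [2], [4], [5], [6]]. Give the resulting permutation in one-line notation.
5 4 6 3 2 1

Reverse RSK: for i = n, n-1, ..., 1, locate i in Q, remove the corresponding corner cell from P, and reverse-bump its entry up through P; the value ejected from row 1 is w(i).

So w = 5 4 6 3 2 1.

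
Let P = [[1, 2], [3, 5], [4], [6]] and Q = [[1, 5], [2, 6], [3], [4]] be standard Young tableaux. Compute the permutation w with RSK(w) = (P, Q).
Reverse the RSK construction: for i from n down to 1, find the cell of Q containing i, remove the entry at that cell from P, and reverse-bump it up through P; the value ejected from row 1 is w(i).

Step i=6: Q has 6 at row 2, column 2; remove 5 from row 2 of P and reverse-bump: 5 enters row 1 and ejects 2. So w(6) = 2. P is now [[1, 5], [3], [4], [6]].
Step i=5: Q has 5 at row 1, column 2; remove that cell from P, ejecting 5. So w(5) = 5. P is now [[1], [3], [4], [6]].
Step i=4: Q has 4 at row 4, column 1; remove 6 from row 4 of P and reverse-bump: 6 enters row 3 and ejects 4; 4 enters row 2 and ejects 3; 3 enters row 1 and ejects 1. So w(4) = 1. P is now [[3], [4], [6]].
Step i=3: Q has 3 at row 3, column 1; remove 6 from row 3 of P and reverse-bump: 6 enters row 2 and ejects 4; 4 enters row 1 and ejects 3. So w(3) = 3. P is now [[4], [6]].
Step i=2: Q has 2 at row 2, column 1; remove 6 from row 2 of P and reverse-bump: 6 enters row 1 and ejects 4. So w(2) = 4. P is now [[6]].
Step i=1: Q has 1 at row 1, column 1; remove that cell from P, ejecting 6. So w(1) = 6. P is now [].

So w = 6 4 3 1 5 2.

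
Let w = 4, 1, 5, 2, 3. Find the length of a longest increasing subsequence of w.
3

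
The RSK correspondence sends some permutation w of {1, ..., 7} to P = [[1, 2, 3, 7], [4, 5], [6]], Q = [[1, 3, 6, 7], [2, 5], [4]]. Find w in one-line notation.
6 4 5 1 2 3 7

Reverse the RSK construction: for i from n down to 1, find the cell of Q containing i, remove the entry at that cell from P, and reverse-bump it up through P; the value ejected from row 1 is w(i).

Step i=7: Q has 7 at row 1, column 4; remove that cell from P, ejecting 7. So w(7) = 7. P is now [[1, 2, 3], [4, 5], [6]].
Step i=6: Q has 6 at row 1, column 3; remove that cell from P, ejecting 3. So w(6) = 3. P is now [[1, 2], [4, 5], [6]].
Step i=5: Q has 5 at row 2, column 2; remove 5 from row 2 of P and reverse-bump: 5 enters row 1 and ejects 2. So w(5) = 2. P is now [[1, 5], [4], [6]].
Step i=4: Q has 4 at row 3, column 1; remove 6 from row 3 of P and reverse-bump: 6 enters row 2 and ejects 4; 4 enters row 1 and ejects 1. So w(4) = 1. P is now [[4, 5], [6]].
Step i=3: Q has 3 at row 1, column 2; remove that cell from P, ejecting 5. So w(3) = 5. P is now [[4], [6]].
Step i=2: Q has 2 at row 2, column 1; remove 6 from row 2 of P and reverse-bump: 6 enters row 1 and ejects 4. So w(2) = 4. P is now [[6]].
Step i=1: Q has 1 at row 1, column 1; remove that cell from P, ejecting 6. So w(1) = 6. P is now [].

So w = 6 4 5 1 2 3 7.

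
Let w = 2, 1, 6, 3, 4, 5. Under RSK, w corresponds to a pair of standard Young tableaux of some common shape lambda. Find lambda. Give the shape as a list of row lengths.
Row-insert each entry into an empty tableau.

After inserting 2: P = [[2]].
After inserting 1: P = [[1], [2]].
After inserting 6: P = [[1, 6], [2]].
After inserting 3: P = [[1, 3], [2, 6]].
After inserting 4: P = [[1, 3, 4], [2, 6]].
After inserting 5: P = [[1, 3, 4, 5], [2, 6]].

The final insertion tableau P = [[1, 3, 4, 5], [2, 6]] has shape [4, 2].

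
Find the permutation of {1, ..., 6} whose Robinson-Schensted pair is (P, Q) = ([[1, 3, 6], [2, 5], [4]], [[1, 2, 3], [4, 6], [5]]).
Reverse the RSK construction: for i from n down to 1, find the cell of Q containing i, remove the entry at that cell from P, and reverse-bump it up through P; the value ejected from row 1 is w(i).

Step i=6: Q has 6 at row 2, column 2; remove 5 from row 2 of P and reverse-bump: 5 enters row 1 and ejects 3. So w(6) = 3. P is now [[1, 5, 6], [2], [4]].
Step i=5: Q has 5 at row 3, column 1; remove 4 from row 3 of P and reverse-bump: 4 enters row 2 and ejects 2; 2 enters row 1 and ejects 1. So w(5) = 1. P is now [[2, 5, 6], [4]].
Step i=4: Q has 4 at row 2, column 1; remove 4 from row 2 of P and reverse-bump: 4 enters row 1 and ejects 2. So w(4) = 2. P is now [[4, 5, 6]].
Step i=3: Q has 3 at row 1, column 3; remove that cell from P, ejecting 6. So w(3) = 6. P is now [[4, 5]].
Step i=2: Q has 2 at row 1, column 2; remove that cell from P, ejecting 5. So w(2) = 5. P is now [[4]].
Step i=1: Q has 1 at row 1, column 1; remove that cell from P, ejecting 4. So w(1) = 4. P is now [].

So w = 4 5 6 2 1 3.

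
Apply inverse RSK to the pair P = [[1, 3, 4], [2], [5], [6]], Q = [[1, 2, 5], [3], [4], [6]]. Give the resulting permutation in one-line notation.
Reverse the RSK construction: for i from n down to 1, find the cell of Q containing i, remove the entry at that cell from P, and reverse-bump it up through P; the value ejected from row 1 is w(i).

Step i=6: Q has 6 at row 4, column 1; remove 6 from row 4 of P and reverse-bump: 6 enters row 3 and ejects 5; 5 enters row 2 and ejects 2; 2 enters row 1 and ejects 1. So w(6) = 1. P is now [[2, 3, 4], [5], [6]].
Step i=5: Q has 5 at row 1, column 3; remove that cell from P, ejecting 4. So w(5) = 4. P is now [[2, 3], [5], [6]].
Step i=4: Q has 4 at row 3, column 1; remove 6 from row 3 of P and reverse-bump: 6 enters row 2 and ejects 5; 5 enters row 1 and ejects 3. So w(4) = 3. P is now [[2, 5], [6]].
Step i=3: Q has 3 at row 2, column 1; remove 6 from row 2 of P and reverse-bump: 6 enters row 1 and ejects 5. So w(3) = 5. P is now [[2, 6]].
Step i=2: Q has 2 at row 1, column 2; remove that cell from P, ejecting 6. So w(2) = 6. P is now [[2]].
Step i=1: Q has 1 at row 1, column 1; remove that cell from P, ejecting 2. So w(1) = 2. P is now [].

So w = 2 6 5 3 4 1.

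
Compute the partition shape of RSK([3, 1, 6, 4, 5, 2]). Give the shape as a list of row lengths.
[3, 2, 1]

Row-insert each entry into an empty tableau.

After inserting 3: P = [[3]].
After inserting 1: P = [[1], [3]].
After inserting 6: P = [[1, 6], [3]].
After inserting 4: P = [[1, 4], [3, 6]].
After inserting 5: P = [[1, 4, 5], [3, 6]].
After inserting 2: P = [[1, 2, 5], [3, 4], [6]].

The final insertion tableau P = [[1, 2, 5], [3, 4], [6]] has shape [3, 2, 1].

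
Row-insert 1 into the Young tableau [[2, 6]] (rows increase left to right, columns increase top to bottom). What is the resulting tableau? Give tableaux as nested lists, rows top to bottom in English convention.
In row 1, 1 replaces 2 (the leftmost entry greater than 1); 2 is bumped to row 2. 2 starts a new row 2. The new tableau is [[1, 6], [2]].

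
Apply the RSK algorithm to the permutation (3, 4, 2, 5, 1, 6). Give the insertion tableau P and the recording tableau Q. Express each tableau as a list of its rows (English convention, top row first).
P = [[1, 4, 5, 6], [2], [3]], Q = [[1, 2, 4, 6], [3], [5]]

Insert each entry of the permutation into P by Schensted row insertion, recording in Q the position of each new cell.

Insert 3: appended to row 1. P = [[3]].
Insert 4: appended to row 1. P = [[3, 4]].
Insert 2: 2 bumps 3 from row 1; 3 starts row 2. P = [[2, 4], [3]].
Insert 5: appended to row 1. P = [[2, 4, 5], [3]].
Insert 1: 1 bumps 2 from row 1; 2 bumps 3 from row 2; 3 starts row 3. P = [[1, 4, 5], [2], [3]].
Insert 6: appended to row 1. P = [[1, 4, 5, 6], [2], [3]].

So P = [[1, 4, 5, 6], [2], [3]], Q = [[1, 2, 4, 6], [3], [5]].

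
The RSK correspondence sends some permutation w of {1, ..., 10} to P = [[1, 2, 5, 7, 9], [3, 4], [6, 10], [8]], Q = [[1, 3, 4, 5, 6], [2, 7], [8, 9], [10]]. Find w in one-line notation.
Reverse the RSK construction: for i from n down to 1, find the cell of Q containing i, remove the entry at that cell from P, and reverse-bump it up through P; the value ejected from row 1 is w(i).

Step i=10: Q has 10 at row 4, column 1; remove 8 from row 4 of P and reverse-bump: 8 enters row 3 and ejects 6; 6 enters row 2 and ejects 4; 4 enters row 1 and ejects 2. So w(10) = 2. P is now [[1, 4, 5, 7, 9], [3, 6], [8, 10]].
Step i=9: Q has 9 at row 3, column 2; remove 10 from row 3 of P and reverse-bump: 10 enters row 2 and ejects 6; 6 enters row 1 and ejects 5. So w(9) = 5. P is now [[1, 4, 6, 7, 9], [3, 10], [8]].
Step i=8: Q has 8 at row 3, column 1; remove 8 from row 3 of P and reverse-bump: 8 enters row 2 and ejects 3; 3 enters row 1 and ejects 1. So w(8) = 1. P is now [[3, 4, 6, 7, 9], [8, 10]].
Step i=7: Q has 7 at row 2, column 2; remove 10 from row 2 of P and reverse-bump: 10 enters row 1 and ejects 9. So w(7) = 9. P is now [[3, 4, 6, 7, 10], [8]].
Step i=6: Q has 6 at row 1, column 5; remove that cell from P, ejecting 10. So w(6) = 10. P is now [[3, 4, 6, 7], [8]].
Step i=5: Q has 5 at row 1, column 4; remove that cell from P, ejecting 7. So w(5) = 7. P is now [[3, 4, 6], [8]].
Step i=4: Q has 4 at row 1, column 3; remove that cell from P, ejecting 6. So w(4) = 6. P is now [[3, 4], [8]].
Step i=3: Q has 3 at row 1, column 2; remove that cell from P, ejecting 4. So w(3) = 4. P is now [[3], [8]].
Step i=2: Q has 2 at row 2, column 1; remove 8 from row 2 of P and reverse-bump: 8 enters row 1 and ejects 3. So w(2) = 3. P is now [[8]].
Step i=1: Q has 1 at row 1, column 1; remove that cell from P, ejecting 8. So w(1) = 8. P is now [].

So w = 8 3 4 6 7 10 9 1 5 2.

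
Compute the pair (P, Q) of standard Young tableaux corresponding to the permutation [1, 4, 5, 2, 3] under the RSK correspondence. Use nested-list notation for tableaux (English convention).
Insert each entry of the permutation into P by Schensted row insertion, recording in Q the position of each new cell.

After inserting 1: P = [[1]].
After inserting 4: P = [[1, 4]].
After inserting 5: P = [[1, 4, 5]].
After inserting 2: P = [[1, 2, 5], [4]].
After inserting 3: P = [[1, 2, 3], [4, 5]].

So P = [[1, 2, 3], [4, 5]], Q = [[1, 2, 3], [4, 5]].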